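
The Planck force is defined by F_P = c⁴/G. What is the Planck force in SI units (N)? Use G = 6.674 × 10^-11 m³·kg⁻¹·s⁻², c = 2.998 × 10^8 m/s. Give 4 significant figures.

1.210 × 10^44 N

F_P = c⁴/G
  = 8.078 × 10^33 / 6.674 × 10^-11
  = 1.210 × 10^44 N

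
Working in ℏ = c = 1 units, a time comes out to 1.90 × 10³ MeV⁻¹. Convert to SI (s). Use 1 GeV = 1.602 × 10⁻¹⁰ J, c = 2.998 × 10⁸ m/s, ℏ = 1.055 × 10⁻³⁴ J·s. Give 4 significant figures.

1.251 × 10⁻¹⁸ s

A time is [E]⁻¹ in ℏ=c=1; restore one factor of ℏ.
1 GeV⁻¹ → ℏ × (1 GeV in J)⁻¹ = 6.586 × 10⁻²⁵ s.
Convert the energy scale: 1.90 × 10³ MeV⁻¹ = 1.90 × 10⁶ GeV⁻¹.
Result: 1.90 × 10⁶ × 6.586 × 10⁻²⁵ = 1.251 × 10⁻¹⁸ s.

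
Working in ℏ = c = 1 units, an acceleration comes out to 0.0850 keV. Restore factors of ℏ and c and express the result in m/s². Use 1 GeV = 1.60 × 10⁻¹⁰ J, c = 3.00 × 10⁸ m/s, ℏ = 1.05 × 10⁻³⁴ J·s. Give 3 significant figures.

3.89 × 10²⁵ m/s²

Acceleration is [L]/[T]² = c·[E]/ℏ.
1 GeV → c/ℏ × (1 GeV in J) = 4.57 × 10³² m/s².
Convert the energy scale: 0.0850 keV = 8.50 × 10⁻⁸ GeV.
Result: 8.50 × 10⁻⁸ × 4.57 × 10³² = 3.89 × 10²⁵ m/s².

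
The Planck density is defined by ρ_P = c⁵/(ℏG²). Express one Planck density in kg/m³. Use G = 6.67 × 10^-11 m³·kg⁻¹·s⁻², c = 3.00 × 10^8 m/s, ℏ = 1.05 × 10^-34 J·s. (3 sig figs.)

5.20 × 10^96 kg/m³

ρ_P = c⁵/(ℏG²)
  = 2.43 × 10^42 / 4.67 × 10^-55
  = 5.20 × 10^96 kg/m³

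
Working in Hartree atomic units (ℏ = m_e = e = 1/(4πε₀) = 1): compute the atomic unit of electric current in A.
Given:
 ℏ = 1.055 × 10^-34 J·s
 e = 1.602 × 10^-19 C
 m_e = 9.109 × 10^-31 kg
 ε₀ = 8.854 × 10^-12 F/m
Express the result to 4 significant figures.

Dimensional analysis gives I_au = e E_h/ℏ = m_e e⁵/((4πε₀)²ℏ³).
E_h = 4.354 × 10^-18 J
e·E_h/ℏ = 6.612 × 10^-3 A

6.612 × 10^-3 A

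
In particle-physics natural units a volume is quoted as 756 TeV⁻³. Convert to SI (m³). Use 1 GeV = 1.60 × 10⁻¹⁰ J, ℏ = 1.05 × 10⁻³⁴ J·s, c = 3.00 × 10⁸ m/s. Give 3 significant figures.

Volume is [L]³ = [E]⁻³·(ℏc)³.
1 GeV⁻³ → (ℏc)³ × (1 GeV in J)⁻³ = 7.63 × 10⁻⁴⁸ m³.
Convert the energy scale: 756 TeV⁻³ = 7.56 × 10⁻⁷ GeV⁻³.
Result: 7.56 × 10⁻⁷ × 7.63 × 10⁻⁴⁸ = 5.77 × 10⁻⁵⁴ m³.

5.77 × 10⁻⁵⁴ m³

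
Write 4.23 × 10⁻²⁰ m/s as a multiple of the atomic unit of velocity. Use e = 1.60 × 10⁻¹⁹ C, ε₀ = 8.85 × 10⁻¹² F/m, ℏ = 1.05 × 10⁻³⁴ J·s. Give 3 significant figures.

atomic unit of velocity: v_au = e²/(4πε₀ℏ) = 2.19 × 10⁶ m/s.
4.23 × 10⁻²⁰ / 2.19 × 10⁶ = 1.93 × 10⁻²⁶

1.93 × 10⁻²⁶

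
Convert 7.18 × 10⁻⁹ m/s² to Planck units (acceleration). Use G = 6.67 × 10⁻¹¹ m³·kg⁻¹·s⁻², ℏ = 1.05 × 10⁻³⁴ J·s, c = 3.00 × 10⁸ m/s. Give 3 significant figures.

1.28 × 10⁻⁶⁰

Planck acceleration: a_P = √(c⁷/(ℏG)) = 5.59 × 10⁵¹ m/s².
7.18 × 10⁻⁹ / 5.59 × 10⁵¹ = 1.28 × 10⁻⁶⁰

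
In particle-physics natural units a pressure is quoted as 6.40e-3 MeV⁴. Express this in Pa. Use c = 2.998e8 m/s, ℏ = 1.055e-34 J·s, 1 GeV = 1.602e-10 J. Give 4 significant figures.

Pressure is [E]/[L]³ = [E]⁴/(ℏc)³.
1 GeV⁴ → 1/(ℏc)³ × (1 GeV in J)⁴ = 2.082e37 Pa.
Convert the energy scale: 6.40e-3 MeV⁴ = 6.40e-15 GeV⁴.
Result: 6.40e-15 × 2.082e37 = 1.332e23 Pa.

1.332e23 Pa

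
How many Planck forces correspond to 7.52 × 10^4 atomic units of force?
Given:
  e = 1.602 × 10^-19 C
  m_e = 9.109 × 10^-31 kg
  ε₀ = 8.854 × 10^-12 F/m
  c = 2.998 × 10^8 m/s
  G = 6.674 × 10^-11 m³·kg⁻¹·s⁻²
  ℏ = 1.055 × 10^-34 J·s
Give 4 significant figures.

5.107 × 10^-47

atomic unit of force: F_au = E_h/a₀ = m_e²e⁶/((4πε₀)³ℏ⁴) = 8.220 × 10^-8 N
Planck force: F_P = c⁴/G = 1.210 × 10^44 N
7.52 × 10^4 × 8.220 × 10^-8 / 1.210 × 10^44 = 5.107 × 10^-47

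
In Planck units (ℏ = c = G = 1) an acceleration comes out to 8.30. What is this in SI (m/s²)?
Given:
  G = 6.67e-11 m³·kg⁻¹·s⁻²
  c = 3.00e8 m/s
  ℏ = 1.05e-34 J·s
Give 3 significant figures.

4.64e52 m/s²

One Planck acceleration: a_P = √(c⁷/(ℏG)) = 5.59e51 m/s².
8.30 × 5.59e51 m/s² = 4.64e52 m/s²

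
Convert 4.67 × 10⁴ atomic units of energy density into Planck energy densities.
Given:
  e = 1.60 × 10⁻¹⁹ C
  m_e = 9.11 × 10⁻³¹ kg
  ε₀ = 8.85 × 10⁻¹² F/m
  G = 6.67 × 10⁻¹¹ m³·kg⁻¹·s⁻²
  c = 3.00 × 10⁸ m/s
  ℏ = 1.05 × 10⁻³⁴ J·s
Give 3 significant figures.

3.01 × 10⁻⁹⁶

atomic unit of energy density: u_au = E_h/a₀³ = m_e⁴e¹⁰/((4πε₀)⁵ℏ⁸) = 3.01 × 10¹³ J/m³
Planck energy density: u_P = c⁷/(ℏG²) = 4.68 × 10¹¹³ J/m³
4.67 × 10⁴ × 3.01 × 10¹³ / 4.68 × 10¹¹³ = 3.01 × 10⁻⁹⁶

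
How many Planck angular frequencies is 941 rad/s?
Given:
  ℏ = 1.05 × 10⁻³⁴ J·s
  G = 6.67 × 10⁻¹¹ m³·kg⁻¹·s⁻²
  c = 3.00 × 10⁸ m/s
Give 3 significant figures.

Planck angular frequency: ω_P = √(c⁵/(ℏG)) = 1.86 × 10⁴³ rad/s.
941 / 1.86 × 10⁴³ = 5.05 × 10⁻⁴¹

5.05 × 10⁻⁴¹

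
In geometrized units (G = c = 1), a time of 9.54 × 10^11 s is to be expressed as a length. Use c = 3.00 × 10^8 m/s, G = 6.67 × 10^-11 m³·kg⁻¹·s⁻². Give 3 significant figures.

Time → length via c.
9.54 × 10^11 s × (c) = 2.86 × 10^20 m

2.86 × 10^20 m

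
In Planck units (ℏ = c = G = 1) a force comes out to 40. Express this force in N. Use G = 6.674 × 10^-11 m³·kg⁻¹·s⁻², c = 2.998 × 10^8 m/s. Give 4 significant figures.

4.842 × 10^45 N

One Planck force: F_P = c⁴/G = 1.210 × 10^44 N.
40 × 1.210 × 10^44 N = 4.842 × 10^45 N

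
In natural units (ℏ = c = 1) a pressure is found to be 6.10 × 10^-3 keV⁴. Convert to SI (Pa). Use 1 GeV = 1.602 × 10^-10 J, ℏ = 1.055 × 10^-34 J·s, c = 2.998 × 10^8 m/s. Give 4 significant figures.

1.270 × 10^11 Pa

Pressure is [E]/[L]³ = [E]⁴/(ℏc)³.
1 GeV⁴ → 1/(ℏc)³ × (1 GeV in J)⁴ = 2.082 × 10^37 Pa.
Convert the energy scale: 6.10 × 10^-3 keV⁴ = 6.10 × 10^-27 GeV⁴.
Result: 6.10 × 10^-27 × 2.082 × 10^37 = 1.270 × 10^11 Pa.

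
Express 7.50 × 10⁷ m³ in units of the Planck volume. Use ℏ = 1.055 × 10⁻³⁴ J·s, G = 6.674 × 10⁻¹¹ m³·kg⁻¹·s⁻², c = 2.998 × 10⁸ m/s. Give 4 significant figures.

Planck volume: V_P = (ℏG/c³)^(3/2) = 4.224 × 10⁻¹⁰⁵ m³.
7.50 × 10⁷ / 4.224 × 10⁻¹⁰⁵ = 1.776 × 10¹¹²

1.776 × 10¹¹²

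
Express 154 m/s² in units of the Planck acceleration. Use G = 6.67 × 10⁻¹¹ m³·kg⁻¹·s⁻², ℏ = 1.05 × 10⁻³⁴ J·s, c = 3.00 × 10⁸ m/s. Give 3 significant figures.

Planck acceleration: a_P = √(c⁷/(ℏG)) = 5.59 × 10⁵¹ m/s².
154 / 5.59 × 10⁵¹ = 2.76 × 10⁻⁵⁰

2.76 × 10⁻⁵⁰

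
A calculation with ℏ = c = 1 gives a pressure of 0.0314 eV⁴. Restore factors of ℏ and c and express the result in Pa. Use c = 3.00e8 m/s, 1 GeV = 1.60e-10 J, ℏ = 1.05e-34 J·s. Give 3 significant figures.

0.658 Pa

Pressure is [E]/[L]³ = [E]⁴/(ℏc)³.
1 GeV⁴ → 1/(ℏc)³ × (1 GeV in J)⁴ = 2.10e37 Pa.
Convert the energy scale: 0.0314 eV⁴ = 3.14e-38 GeV⁴.
Result: 3.14e-38 × 2.10e37 = 0.658 Pa.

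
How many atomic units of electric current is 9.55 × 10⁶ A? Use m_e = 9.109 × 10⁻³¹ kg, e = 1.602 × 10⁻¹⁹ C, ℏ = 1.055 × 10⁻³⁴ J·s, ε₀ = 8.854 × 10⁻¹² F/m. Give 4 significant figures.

1.444 × 10⁹

atomic unit of electric current: I_au = e E_h/ℏ = m_e e⁵/((4πε₀)²ℏ³) = 6.612 × 10⁻³ A.
9.55 × 10⁶ / 6.612 × 10⁻³ = 1.444 × 10⁹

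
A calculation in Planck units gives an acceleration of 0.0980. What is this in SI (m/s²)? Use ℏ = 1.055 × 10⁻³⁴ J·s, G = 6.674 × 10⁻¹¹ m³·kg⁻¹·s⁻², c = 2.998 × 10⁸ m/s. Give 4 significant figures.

5.449 × 10⁵⁰ m/s²

One Planck acceleration: a_P = √(c⁷/(ℏG)) = 5.560 × 10⁵¹ m/s².
0.0980 × 5.560 × 10⁵¹ m/s² = 5.449 × 10⁵⁰ m/s²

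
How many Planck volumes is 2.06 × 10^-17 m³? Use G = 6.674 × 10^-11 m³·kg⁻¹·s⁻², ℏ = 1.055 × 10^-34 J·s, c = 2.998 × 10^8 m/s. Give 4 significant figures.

4.877 × 10^87

Planck volume: V_P = (ℏG/c³)^(3/2) = 4.224 × 10^-105 m³.
2.06 × 10^-17 / 4.224 × 10^-105 = 4.877 × 10^87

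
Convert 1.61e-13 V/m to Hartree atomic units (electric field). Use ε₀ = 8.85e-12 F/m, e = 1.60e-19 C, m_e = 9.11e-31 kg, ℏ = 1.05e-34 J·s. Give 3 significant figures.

3.09e-25

atomic unit of electric field: E_au = E_h/(e a₀) = m_e²e⁵/((4πε₀)³ℏ⁴) = 5.20e11 V/m.
1.61e-13 / 5.20e11 = 3.09e-25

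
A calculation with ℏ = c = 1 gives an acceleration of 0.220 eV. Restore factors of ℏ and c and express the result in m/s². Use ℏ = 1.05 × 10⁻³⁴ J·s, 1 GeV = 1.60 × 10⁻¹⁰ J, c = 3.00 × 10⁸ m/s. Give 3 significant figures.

1.01 × 10²³ m/s²

Acceleration is [L]/[T]² = c·[E]/ℏ.
1 GeV → c/ℏ × (1 GeV in J) = 4.57 × 10³² m/s².
Convert the energy scale: 0.220 eV = 2.20 × 10⁻¹⁰ GeV.
Result: 2.20 × 10⁻¹⁰ × 4.57 × 10³² = 1.01 × 10²³ m/s².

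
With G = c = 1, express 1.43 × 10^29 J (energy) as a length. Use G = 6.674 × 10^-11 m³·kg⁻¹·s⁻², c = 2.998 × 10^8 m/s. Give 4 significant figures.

1.181 × 10^-15 m

Energy → length via G/c⁴.
1.43 × 10^29 J × (G/c⁴) = 1.181 × 10^-15 m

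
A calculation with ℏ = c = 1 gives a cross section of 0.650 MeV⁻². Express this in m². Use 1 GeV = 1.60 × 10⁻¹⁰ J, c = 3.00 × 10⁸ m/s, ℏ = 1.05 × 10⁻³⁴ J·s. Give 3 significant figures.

Area is [L]² = [E]⁻²·(ℏc)²; restore (ℏc)².
1 GeV⁻² → (ℏc)² × (1 GeV in J)⁻² = 3.88 × 10⁻³² m².
Convert the energy scale: 0.650 MeV⁻² = 6.50 × 10⁵ GeV⁻².
Result: 6.50 × 10⁵ × 3.88 × 10⁻³² = 2.52 × 10⁻²⁶ m².

2.52 × 10⁻²⁶ m²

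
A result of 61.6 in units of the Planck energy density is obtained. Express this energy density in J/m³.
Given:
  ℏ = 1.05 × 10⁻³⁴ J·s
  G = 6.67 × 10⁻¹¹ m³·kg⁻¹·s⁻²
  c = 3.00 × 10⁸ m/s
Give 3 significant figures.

2.88 × 10¹¹⁵ J/m³

One Planck energy density: u_P = c⁷/(ℏG²) = 4.68 × 10¹¹³ J/m³.
61.6 × 4.68 × 10¹¹³ J/m³ = 2.88 × 10¹¹⁵ J/m³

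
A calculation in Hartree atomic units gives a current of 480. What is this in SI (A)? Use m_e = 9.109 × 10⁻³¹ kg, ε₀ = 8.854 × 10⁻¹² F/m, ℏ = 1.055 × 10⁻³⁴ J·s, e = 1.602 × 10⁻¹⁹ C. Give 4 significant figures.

3.174 A

One atomic unit of electric current: I_au = e E_h/ℏ = m_e e⁵/((4πε₀)²ℏ³) = 6.612 × 10⁻³ A.
480 × 6.612 × 10⁻³ A = 3.174 A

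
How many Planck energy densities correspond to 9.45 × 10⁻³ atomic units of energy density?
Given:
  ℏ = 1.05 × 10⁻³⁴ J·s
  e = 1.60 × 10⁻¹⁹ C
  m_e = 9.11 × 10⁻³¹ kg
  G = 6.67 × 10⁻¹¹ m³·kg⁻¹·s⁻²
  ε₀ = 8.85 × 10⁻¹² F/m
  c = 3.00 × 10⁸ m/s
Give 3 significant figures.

6.08 × 10⁻¹⁰³

atomic unit of energy density: u_au = E_h/a₀³ = m_e⁴e¹⁰/((4πε₀)⁵ℏ⁸) = 3.01 × 10¹³ J/m³
Planck energy density: u_P = c⁷/(ℏG²) = 4.68 × 10¹¹³ J/m³
9.45 × 10⁻³ × 3.01 × 10¹³ / 4.68 × 10¹¹³ = 6.08 × 10⁻¹⁰³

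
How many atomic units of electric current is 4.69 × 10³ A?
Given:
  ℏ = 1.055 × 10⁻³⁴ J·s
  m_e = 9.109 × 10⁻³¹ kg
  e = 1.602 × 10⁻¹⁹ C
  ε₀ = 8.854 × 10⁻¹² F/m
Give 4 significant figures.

atomic unit of electric current: I_au = e E_h/ℏ = m_e e⁵/((4πε₀)²ℏ³) = 6.612 × 10⁻³ A.
4.69 × 10³ / 6.612 × 10⁻³ = 7.093 × 10⁵

7.093 × 10⁵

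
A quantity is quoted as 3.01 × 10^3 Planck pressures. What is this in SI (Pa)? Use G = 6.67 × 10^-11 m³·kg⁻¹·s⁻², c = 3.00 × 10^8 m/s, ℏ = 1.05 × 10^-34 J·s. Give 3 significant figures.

1.41 × 10^117 Pa

One Planck pressure: p_P = c⁷/(ℏG²) = 4.68 × 10^113 Pa.
3.01 × 10^3 × 4.68 × 10^113 Pa = 1.41 × 10^117 Pa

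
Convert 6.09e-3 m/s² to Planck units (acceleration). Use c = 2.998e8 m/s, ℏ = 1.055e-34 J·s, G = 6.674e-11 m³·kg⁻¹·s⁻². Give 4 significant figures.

Planck acceleration: a_P = √(c⁷/(ℏG)) = 5.560e51 m/s².
6.09e-3 / 5.560e51 = 1.095e-54

1.095e-54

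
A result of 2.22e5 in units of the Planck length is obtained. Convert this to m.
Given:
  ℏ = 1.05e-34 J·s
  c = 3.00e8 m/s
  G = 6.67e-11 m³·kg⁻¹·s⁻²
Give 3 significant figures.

One Planck length: ℓ_P = √(ℏG/c³) = 1.61e-35 m.
2.22e5 × 1.61e-35 m = 3.58e-30 m

3.58e-30 m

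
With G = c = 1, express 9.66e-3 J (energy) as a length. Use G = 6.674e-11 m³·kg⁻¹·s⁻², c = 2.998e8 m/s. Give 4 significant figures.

7.981e-47 m

Energy → length via G/c⁴.
9.66e-3 J × (G/c⁴) = 7.981e-47 m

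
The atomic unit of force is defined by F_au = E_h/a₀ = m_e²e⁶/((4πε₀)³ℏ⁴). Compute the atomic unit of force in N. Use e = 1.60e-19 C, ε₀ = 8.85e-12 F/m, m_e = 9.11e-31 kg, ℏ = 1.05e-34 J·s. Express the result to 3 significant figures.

F_au = E_h/a₀ = m_e²e⁶/((4πε₀)³ℏ⁴)
E_h = 4.38e-18 J
a₀ = 5.26e-11 m
E_h/a₀ = 8.33e-8 N

8.33e-8 N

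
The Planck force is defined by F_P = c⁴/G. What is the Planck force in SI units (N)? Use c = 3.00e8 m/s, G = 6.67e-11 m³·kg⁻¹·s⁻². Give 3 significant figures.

1.21e44 N

F_P = c⁴/G
  = 8.10e33 / 6.67e-11
  = 1.21e44 N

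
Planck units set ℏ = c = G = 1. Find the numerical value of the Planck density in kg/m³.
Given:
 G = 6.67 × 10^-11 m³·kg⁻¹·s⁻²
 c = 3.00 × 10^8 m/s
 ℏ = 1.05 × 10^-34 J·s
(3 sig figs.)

5.20 × 10^96 kg/m³

Dimensional analysis gives ρ_P = c⁵/(ℏG²).
  = 2.43 × 10^42 / 4.67 × 10^-55
  = 5.20 × 10^96 kg/m³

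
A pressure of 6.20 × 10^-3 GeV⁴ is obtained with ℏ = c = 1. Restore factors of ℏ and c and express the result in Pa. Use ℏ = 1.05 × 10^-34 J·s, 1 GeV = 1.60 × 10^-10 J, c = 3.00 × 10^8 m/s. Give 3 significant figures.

1.30 × 10^35 Pa

Pressure is [E]/[L]³ = [E]⁴/(ℏc)³.
1 GeV⁴ → 1/(ℏc)³ × (1 GeV in J)⁴ = 2.10 × 10^37 Pa.
Result: 6.20 × 10^-3 × 2.10 × 10^37 = 1.30 × 10^35 Pa.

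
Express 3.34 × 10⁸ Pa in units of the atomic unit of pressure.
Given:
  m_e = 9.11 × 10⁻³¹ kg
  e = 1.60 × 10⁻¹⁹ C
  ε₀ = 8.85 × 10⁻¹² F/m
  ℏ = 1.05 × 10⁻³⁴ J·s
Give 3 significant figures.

1.11 × 10⁻⁵

atomic unit of pressure: P_au = E_h/a₀³ = m_e⁴e¹⁰/((4πε₀)⁵ℏ⁸) = 3.01 × 10¹³ Pa.
3.34 × 10⁸ / 3.01 × 10¹³ = 1.11 × 10⁻⁵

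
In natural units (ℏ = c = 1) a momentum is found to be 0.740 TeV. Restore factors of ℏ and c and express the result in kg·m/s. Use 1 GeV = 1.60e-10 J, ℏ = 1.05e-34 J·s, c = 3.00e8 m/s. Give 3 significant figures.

Momentum is [E]/c; divide by c.
1 GeV → 1/c × (1 GeV in J) = 5.33e-19 kg·m/s.
Convert the energy scale: 0.740 TeV = 740 GeV.
Result: 740 × 5.33e-19 = 3.95e-16 kg·m/s.

3.95e-16 kg·m/s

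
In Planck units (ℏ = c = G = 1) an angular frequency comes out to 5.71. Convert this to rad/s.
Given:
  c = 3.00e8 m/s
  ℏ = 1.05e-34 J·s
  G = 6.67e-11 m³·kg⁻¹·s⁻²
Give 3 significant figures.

1.06e44 rad/s

One Planck angular frequency: ω_P = √(c⁵/(ℏG)) = 1.86e43 rad/s.
5.71 × 1.86e43 rad/s = 1.06e44 rad/s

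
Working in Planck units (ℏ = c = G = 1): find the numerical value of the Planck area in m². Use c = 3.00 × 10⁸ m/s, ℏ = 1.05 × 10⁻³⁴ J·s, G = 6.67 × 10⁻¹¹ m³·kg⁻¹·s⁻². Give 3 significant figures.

From ℏ = c = G = 1 the area scale is A_P = ℏG/c³.
  = 7.00 × 10⁻⁴⁵ / 2.70 × 10²⁵
  = 2.59 × 10⁻⁷⁰ m²

2.59 × 10⁻⁷⁰ m²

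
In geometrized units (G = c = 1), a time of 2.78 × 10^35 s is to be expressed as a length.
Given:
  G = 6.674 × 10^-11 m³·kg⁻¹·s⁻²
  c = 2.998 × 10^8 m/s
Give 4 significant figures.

8.334 × 10^43 m

Time → length via c.
2.78 × 10^35 s × (c) = 8.334 × 10^43 m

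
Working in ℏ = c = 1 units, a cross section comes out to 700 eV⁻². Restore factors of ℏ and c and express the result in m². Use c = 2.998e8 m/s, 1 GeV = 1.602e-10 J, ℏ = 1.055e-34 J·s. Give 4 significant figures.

Area is [L]² = [E]⁻²·(ℏc)²; restore (ℏc)².
1 GeV⁻² → (ℏc)² × (1 GeV in J)⁻² = 3.898e-32 m².
Convert the energy scale: 700 eV⁻² = 7.00e20 GeV⁻².
Result: 7.00e20 × 3.898e-32 = 2.729e-11 m².

2.729e-11 m²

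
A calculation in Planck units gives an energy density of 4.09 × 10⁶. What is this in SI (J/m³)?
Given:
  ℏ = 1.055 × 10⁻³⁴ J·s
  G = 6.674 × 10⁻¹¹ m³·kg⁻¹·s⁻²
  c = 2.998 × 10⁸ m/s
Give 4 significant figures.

1.895 × 10¹²⁰ J/m³

One Planck energy density: u_P = c⁷/(ℏG²) = 4.632 × 10¹¹³ J/m³.
4.09 × 10⁶ × 4.632 × 10¹¹³ J/m³ = 1.895 × 10¹²⁰ J/m³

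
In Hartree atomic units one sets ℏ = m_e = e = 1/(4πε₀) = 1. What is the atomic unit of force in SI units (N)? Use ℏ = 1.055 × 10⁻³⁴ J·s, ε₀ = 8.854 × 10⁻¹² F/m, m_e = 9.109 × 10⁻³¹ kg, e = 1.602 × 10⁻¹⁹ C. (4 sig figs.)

F_au = E_h/a₀ = m_e²e⁶/((4πε₀)³ℏ⁴)
E_h = 4.354 × 10⁻¹⁸ J
a₀ = 5.297 × 10⁻¹¹ m
E_h/a₀ = 8.220 × 10⁻⁸ N

8.220 × 10⁻⁸ N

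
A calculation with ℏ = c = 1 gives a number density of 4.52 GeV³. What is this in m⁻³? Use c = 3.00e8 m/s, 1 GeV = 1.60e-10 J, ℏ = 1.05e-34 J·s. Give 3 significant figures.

Number density is [L]⁻³ = [E]³/(ℏc)³.
1 GeV³ → 1/(ℏc)³ × (1 GeV in J)³ = 1.31e47 m⁻³.
Result: 4.52 × 1.31e47 = 5.92e47 m⁻³.

5.92e47 m⁻³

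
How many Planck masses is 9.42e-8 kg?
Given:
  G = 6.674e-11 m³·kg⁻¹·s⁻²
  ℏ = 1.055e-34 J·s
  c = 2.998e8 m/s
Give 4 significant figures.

4.327

Planck mass: m_P = √(ℏc/G) = 2.177e-8 kg.
9.42e-8 / 2.177e-8 = 4.327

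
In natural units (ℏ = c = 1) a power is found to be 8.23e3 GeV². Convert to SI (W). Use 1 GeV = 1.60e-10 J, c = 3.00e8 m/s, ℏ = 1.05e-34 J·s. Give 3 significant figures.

2.01e18 W

Power is [E]/[T] = [E]²/ℏ.
1 GeV² → 1/ℏ × (1 GeV in J)² = 2.44e14 W.
Result: 8.23e3 × 2.44e14 = 2.01e18 W.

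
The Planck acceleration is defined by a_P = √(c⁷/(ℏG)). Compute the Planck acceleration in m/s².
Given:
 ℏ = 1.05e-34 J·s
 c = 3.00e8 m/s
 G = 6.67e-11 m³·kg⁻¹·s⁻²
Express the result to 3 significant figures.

5.59e51 m/s²

a_P = √(c⁷/(ℏG))
  = √(3.12e103)
  = 5.59e51 m/s²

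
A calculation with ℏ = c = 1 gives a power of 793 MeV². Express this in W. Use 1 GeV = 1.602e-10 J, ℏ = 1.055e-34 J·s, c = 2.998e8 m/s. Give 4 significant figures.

Power is [E]/[T] = [E]²/ℏ.
1 GeV² → 1/ℏ × (1 GeV in J)² = 2.433e14 W.
Convert the energy scale: 793 MeV² = 7.93e-4 GeV².
Result: 7.93e-4 × 2.433e14 = 1.929e11 W.

1.929e11 W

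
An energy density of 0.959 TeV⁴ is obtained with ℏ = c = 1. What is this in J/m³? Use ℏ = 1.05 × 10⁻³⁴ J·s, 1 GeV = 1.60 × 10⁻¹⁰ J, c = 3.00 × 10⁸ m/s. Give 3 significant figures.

2.01 × 10⁴⁹ J/m³

[E]/[L]³ = [E]⁴/(ℏc)³; restore (ℏc)⁻³.
1 GeV⁴ → 1/(ℏc)³ × (1 GeV in J)⁴ = 2.10 × 10³⁷ J/m³.
Convert the energy scale: 0.959 TeV⁴ = 9.59 × 10¹¹ GeV⁴.
Result: 9.59 × 10¹¹ × 2.10 × 10³⁷ = 2.01 × 10⁴⁹ J/m³.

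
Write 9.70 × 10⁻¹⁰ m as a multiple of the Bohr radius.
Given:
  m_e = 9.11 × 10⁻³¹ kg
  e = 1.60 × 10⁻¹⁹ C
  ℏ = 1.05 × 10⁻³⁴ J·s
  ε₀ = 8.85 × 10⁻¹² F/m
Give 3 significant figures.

Bohr radius: a₀ = 4πε₀ℏ²/(m_e e²) = 5.26 × 10⁻¹¹ m.
9.70 × 10⁻¹⁰ / 5.26 × 10⁻¹¹ = 18.5

18.5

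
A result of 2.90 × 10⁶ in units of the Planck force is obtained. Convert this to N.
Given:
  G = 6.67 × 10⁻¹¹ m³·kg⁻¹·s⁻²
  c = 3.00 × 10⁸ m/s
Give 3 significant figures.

3.52 × 10⁵⁰ N

One Planck force: F_P = c⁴/G = 1.21 × 10⁴⁴ N.
2.90 × 10⁶ × 1.21 × 10⁴⁴ N = 3.52 × 10⁵⁰ N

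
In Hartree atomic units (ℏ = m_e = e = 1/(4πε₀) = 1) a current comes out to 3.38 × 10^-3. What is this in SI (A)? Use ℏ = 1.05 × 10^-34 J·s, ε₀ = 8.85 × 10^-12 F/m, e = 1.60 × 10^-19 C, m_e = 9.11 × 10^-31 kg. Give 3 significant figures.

2.26 × 10^-5 A

One atomic unit of electric current: I_au = e E_h/ℏ = m_e e⁵/((4πε₀)²ℏ³) = 6.67 × 10^-3 A.
3.38 × 10^-3 × 6.67 × 10^-3 A = 2.26 × 10^-5 A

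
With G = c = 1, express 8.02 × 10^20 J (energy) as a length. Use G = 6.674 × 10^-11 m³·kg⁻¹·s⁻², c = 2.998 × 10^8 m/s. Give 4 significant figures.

Energy → length via G/c⁴.
8.02 × 10^20 J × (G/c⁴) = 6.626 × 10^-24 m

6.626 × 10^-24 m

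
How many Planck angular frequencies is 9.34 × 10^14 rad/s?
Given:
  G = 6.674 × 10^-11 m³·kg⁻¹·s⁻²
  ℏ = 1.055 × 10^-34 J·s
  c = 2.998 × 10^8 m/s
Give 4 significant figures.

5.036 × 10^-29

Planck angular frequency: ω_P = √(c⁵/(ℏG)) = 1.855 × 10^43 rad/s.
9.34 × 10^14 / 1.855 × 10^43 = 5.036 × 10^-29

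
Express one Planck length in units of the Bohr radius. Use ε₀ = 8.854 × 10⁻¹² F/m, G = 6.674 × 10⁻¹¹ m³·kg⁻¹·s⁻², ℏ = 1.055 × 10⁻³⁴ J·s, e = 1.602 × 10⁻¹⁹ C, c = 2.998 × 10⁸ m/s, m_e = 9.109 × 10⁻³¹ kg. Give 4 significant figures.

3.051 × 10⁻²⁵

Planck length: ℓ_P = √(ℏG/c³) = 1.616 × 10⁻³⁵ m
Bohr radius: a₀ = 4πε₀ℏ²/(m_e e²) = 5.297 × 10⁻¹¹ m
ratio = 1.616 × 10⁻³⁵ / 5.297 × 10⁻¹¹ = 3.051 × 10⁻²⁵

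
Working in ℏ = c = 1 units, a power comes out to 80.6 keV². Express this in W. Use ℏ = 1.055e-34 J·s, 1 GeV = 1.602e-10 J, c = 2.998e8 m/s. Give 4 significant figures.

1.961e4 W

Power is [E]/[T] = [E]²/ℏ.
1 GeV² → 1/ℏ × (1 GeV in J)² = 2.433e14 W.
Convert the energy scale: 80.6 keV² = 8.06e-11 GeV².
Result: 8.06e-11 × 2.433e14 = 1.961e4 W.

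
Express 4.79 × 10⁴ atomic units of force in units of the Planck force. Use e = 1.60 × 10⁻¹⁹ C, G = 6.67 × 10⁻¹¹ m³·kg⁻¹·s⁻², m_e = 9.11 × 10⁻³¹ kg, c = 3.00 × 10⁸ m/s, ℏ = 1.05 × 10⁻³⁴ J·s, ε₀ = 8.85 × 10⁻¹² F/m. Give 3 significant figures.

atomic unit of force: F_au = E_h/a₀ = m_e²e⁶/((4πε₀)³ℏ⁴) = 8.33 × 10⁻⁸ N
Planck force: F_P = c⁴/G = 1.21 × 10⁴⁴ N
4.79 × 10⁴ × 8.33 × 10⁻⁸ / 1.21 × 10⁴⁴ = 3.28 × 10⁻⁴⁷

3.28 × 10⁻⁴⁷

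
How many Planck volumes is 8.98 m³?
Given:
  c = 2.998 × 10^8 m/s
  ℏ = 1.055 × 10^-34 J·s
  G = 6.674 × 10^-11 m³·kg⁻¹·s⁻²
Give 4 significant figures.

2.126 × 10^105

Planck volume: V_P = (ℏG/c³)^(3/2) = 4.224 × 10^-105 m³.
8.98 / 4.224 × 10^-105 = 2.126 × 10^105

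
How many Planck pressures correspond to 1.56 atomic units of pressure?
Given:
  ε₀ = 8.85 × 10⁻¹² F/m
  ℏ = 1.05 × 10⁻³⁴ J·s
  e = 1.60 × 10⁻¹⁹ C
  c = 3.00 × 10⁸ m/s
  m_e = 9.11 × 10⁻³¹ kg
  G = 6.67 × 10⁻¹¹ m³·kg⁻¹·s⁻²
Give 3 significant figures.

1.00 × 10⁻¹⁰⁰

atomic unit of pressure: P_au = E_h/a₀³ = m_e⁴e¹⁰/((4πε₀)⁵ℏ⁸) = 3.01 × 10¹³ Pa
Planck pressure: p_P = c⁷/(ℏG²) = 4.68 × 10¹¹³ Pa
1.56 × 3.01 × 10¹³ / 4.68 × 10¹¹³ = 1.00 × 10⁻¹⁰⁰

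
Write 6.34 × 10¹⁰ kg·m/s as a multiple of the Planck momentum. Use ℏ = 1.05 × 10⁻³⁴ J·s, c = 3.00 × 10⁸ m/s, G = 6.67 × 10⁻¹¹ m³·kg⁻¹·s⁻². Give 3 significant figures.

9.72 × 10⁹

Planck momentum: p_P = √(ℏc³/G) = 6.52 kg·m/s.
6.34 × 10¹⁰ / 6.52 = 9.72 × 10⁹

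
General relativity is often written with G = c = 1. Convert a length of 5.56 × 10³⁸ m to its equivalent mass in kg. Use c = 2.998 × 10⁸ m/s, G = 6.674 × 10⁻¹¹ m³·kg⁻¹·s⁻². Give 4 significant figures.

Length → mass via c²/G.
5.56 × 10³⁸ m × (c²/G) = 7.488 × 10⁶⁵ kg

7.488 × 10⁶⁵ kg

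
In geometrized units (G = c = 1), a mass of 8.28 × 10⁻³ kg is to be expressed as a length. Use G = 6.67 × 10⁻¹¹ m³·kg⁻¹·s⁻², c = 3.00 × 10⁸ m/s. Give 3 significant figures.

6.14 × 10⁻³⁰ m

In G = c = 1 units mass has dimensions of length; the conversion factor is G/c².
8.28 × 10⁻³ kg × (G/c²) = 6.14 × 10⁻³⁰ m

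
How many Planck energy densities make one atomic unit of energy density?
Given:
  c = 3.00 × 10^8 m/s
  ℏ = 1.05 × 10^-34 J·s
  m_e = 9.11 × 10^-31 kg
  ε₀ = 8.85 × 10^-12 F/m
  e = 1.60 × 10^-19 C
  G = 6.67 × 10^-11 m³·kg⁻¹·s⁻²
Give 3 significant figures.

6.44 × 10^-101

atomic unit of energy density: u_au = E_h/a₀³ = m_e⁴e¹⁰/((4πε₀)⁵ℏ⁸) = 3.01 × 10^13 J/m³
Planck energy density: u_P = c⁷/(ℏG²) = 4.68 × 10^113 J/m³
ratio = 3.01 × 10^13 / 4.68 × 10^113 = 6.44 × 10^-101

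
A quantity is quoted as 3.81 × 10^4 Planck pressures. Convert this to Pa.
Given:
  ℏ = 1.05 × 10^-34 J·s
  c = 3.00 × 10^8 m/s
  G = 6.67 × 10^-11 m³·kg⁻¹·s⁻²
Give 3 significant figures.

One Planck pressure: p_P = c⁷/(ℏG²) = 4.68 × 10^113 Pa.
3.81 × 10^4 × 4.68 × 10^113 Pa = 1.78 × 10^118 Pa

1.78 × 10^118 Pa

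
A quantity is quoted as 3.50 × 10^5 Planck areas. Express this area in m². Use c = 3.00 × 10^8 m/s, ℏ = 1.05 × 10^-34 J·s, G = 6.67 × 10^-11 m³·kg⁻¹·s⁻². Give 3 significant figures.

One Planck area: A_P = ℏG/c³ = 2.59 × 10^-70 m².
3.50 × 10^5 × 2.59 × 10^-70 m² = 9.08 × 10^-65 m²

9.08 × 10^-65 m²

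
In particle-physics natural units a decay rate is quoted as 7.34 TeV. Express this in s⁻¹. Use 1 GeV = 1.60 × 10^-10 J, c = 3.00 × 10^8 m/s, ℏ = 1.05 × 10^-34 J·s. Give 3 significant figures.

1.12 × 10^28 s⁻¹

A rate is [E]/ℏ; divide by ℏ.
1 GeV → 1/ℏ × (1 GeV in J) = 1.52 × 10^24 s⁻¹.
Convert the energy scale: 7.34 TeV = 7.34 × 10^3 GeV.
Result: 7.34 × 10^3 × 1.52 × 10^24 = 1.12 × 10^28 s⁻¹.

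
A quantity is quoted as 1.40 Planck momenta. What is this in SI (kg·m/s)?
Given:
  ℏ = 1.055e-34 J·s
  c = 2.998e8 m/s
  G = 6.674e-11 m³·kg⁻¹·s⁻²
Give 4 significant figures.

9.137 kg·m/s

One Planck momentum: p_P = √(ℏc³/G) = 6.527 kg·m/s.
1.40 × 6.527 kg·m/s = 9.137 kg·m/s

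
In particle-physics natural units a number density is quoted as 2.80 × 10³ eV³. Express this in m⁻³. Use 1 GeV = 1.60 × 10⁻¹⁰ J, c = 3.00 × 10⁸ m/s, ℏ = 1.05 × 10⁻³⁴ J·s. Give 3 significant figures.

Number density is [L]⁻³ = [E]³/(ℏc)³.
1 GeV³ → 1/(ℏc)³ × (1 GeV in J)³ = 1.31 × 10⁴⁷ m⁻³.
Convert the energy scale: 2.80 × 10³ eV³ = 2.80 × 10⁻²⁴ GeV³.
Result: 2.80 × 10⁻²⁴ × 1.31 × 10⁴⁷ = 3.67 × 10²³ m⁻³.

3.67 × 10²³ m⁻³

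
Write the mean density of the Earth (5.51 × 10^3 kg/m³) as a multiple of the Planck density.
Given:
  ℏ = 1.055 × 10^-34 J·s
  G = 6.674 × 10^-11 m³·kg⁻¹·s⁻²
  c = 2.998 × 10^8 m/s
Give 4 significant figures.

1.069 × 10^-93

Planck density: ρ_P = c⁵/(ℏG²) = 5.154 × 10^96 kg/m³.
5.51 × 10^3 / 5.154 × 10^96 = 1.069 × 10^-93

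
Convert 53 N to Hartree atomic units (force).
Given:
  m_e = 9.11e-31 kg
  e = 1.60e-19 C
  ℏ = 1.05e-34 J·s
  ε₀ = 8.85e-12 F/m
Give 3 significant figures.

6.36e8

atomic unit of force: F_au = E_h/a₀ = m_e²e⁶/((4πε₀)³ℏ⁴) = 8.33e-8 N.
53 / 8.33e-8 = 6.36e8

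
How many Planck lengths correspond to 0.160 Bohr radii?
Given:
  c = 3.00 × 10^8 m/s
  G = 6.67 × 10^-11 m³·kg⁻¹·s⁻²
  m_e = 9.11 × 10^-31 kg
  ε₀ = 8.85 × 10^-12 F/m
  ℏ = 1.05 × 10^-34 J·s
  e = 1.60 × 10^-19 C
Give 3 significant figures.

Bohr radius: a₀ = 4πε₀ℏ²/(m_e e²) = 5.26 × 10^-11 m
Planck length: ℓ_P = √(ℏG/c³) = 1.61 × 10^-35 m
0.160 × 5.26 × 10^-11 / 1.61 × 10^-35 = 5.22 × 10^23

5.22 × 10^23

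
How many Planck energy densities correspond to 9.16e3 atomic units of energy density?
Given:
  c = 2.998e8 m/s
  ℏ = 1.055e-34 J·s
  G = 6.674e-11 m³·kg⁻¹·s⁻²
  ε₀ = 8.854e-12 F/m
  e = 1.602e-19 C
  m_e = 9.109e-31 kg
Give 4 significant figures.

5.792e-97

atomic unit of energy density: u_au = E_h/a₀³ = m_e⁴e¹⁰/((4πε₀)⁵ℏ⁸) = 2.929e13 J/m³
Planck energy density: u_P = c⁷/(ℏG²) = 4.632e113 J/m³
9.16e3 × 2.929e13 / 4.632e113 = 5.792e-97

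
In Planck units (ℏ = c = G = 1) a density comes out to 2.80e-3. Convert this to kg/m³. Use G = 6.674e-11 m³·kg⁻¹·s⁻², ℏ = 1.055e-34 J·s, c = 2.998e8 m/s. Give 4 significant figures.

One Planck density: ρ_P = c⁵/(ℏG²) = 5.154e96 kg/m³.
2.80e-3 × 5.154e96 kg/m³ = 1.443e94 kg/m³

1.443e94 kg/m³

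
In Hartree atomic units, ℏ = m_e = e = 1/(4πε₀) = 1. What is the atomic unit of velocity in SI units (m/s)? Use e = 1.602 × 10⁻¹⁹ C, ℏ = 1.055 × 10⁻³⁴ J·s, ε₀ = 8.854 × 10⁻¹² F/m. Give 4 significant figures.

2.186 × 10⁶ m/s

From ℏ = m_e = e = 1/(4πε₀) = 1 the velocity scale is v_au = e²/(4πε₀ℏ).
  = 2.566 × 10⁻³⁸ / 1.174 × 10⁻⁴⁴
  = 2.186 × 10⁶ m/s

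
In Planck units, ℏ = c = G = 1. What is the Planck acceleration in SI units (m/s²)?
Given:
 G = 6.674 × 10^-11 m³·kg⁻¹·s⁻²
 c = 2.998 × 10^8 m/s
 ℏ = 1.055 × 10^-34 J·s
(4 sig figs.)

From ℏ = c = G = 1 the acceleration scale is a_P = √(c⁷/(ℏG)).
  = √(3.092 × 10^103)
  = 5.560 × 10^51 m/s²

5.560 × 10^51 m/s²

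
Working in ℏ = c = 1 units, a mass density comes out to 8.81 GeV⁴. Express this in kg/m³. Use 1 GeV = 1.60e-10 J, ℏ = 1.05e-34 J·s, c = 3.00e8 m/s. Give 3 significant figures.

Mass density is [E]/(c²[L]³) = [E]⁴/(ℏ³c⁵).
1 GeV⁴ → 1/(ℏ³c⁵) × (1 GeV in J)⁴ = 2.33e20 kg/m³.
Result: 8.81 × 2.33e20 = 2.05e21 kg/m³.

2.05e21 kg/m³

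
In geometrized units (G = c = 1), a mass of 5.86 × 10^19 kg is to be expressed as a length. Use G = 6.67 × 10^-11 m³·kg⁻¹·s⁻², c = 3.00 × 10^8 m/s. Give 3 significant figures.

In G = c = 1 units mass has dimensions of length; the conversion factor is G/c².
5.86 × 10^19 kg × (G/c²) = 4.34 × 10^-8 m

4.34 × 10^-8 m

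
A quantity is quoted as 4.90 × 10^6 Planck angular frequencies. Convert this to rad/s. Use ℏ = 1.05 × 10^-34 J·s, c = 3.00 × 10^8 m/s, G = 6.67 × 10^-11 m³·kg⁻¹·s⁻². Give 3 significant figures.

One Planck angular frequency: ω_P = √(c⁵/(ℏG)) = 1.86 × 10^43 rad/s.
4.90 × 10^6 × 1.86 × 10^43 rad/s = 9.13 × 10^49 rad/s

9.13 × 10^49 rad/s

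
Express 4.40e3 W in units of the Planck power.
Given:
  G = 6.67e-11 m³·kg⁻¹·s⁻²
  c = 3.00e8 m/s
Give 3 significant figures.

1.21e-49

Planck power: P_P = c⁵/G = 3.64e52 W.
4.40e3 / 3.64e52 = 1.21e-49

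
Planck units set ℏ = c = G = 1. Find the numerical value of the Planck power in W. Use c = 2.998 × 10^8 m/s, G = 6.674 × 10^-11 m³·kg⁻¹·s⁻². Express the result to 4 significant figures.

3.629 × 10^52 W

From ℏ = c = G = 1 the power scale is P_P = c⁵/G.
  = 2.422 × 10^42 / 6.674 × 10^-11
  = 3.629 × 10^52 W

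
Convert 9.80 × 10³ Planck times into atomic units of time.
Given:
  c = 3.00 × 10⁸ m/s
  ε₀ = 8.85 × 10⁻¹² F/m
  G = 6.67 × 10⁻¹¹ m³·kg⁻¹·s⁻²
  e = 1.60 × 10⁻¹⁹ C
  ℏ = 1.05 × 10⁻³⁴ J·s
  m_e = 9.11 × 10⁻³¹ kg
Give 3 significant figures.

Planck time: t_P = √(ℏG/c⁵) = 5.37 × 10⁻⁴⁴ s
atomic unit of time: τ_au = (4πε₀)²ℏ³/(m_e e⁴) = 2.40 × 10⁻¹⁷ s
9.80 × 10³ × 5.37 × 10⁻⁴⁴ / 2.40 × 10⁻¹⁷ = 2.19 × 10⁻²³

2.19 × 10⁻²³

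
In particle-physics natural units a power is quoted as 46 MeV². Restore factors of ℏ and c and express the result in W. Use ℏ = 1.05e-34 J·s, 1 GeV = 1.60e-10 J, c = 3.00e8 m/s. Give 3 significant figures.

Power is [E]/[T] = [E]²/ℏ.
1 GeV² → 1/ℏ × (1 GeV in J)² = 2.44e14 W.
Convert the energy scale: 46 MeV² = 4.60e-5 GeV².
Result: 4.60e-5 × 2.44e14 = 1.12e10 W.

1.12e10 W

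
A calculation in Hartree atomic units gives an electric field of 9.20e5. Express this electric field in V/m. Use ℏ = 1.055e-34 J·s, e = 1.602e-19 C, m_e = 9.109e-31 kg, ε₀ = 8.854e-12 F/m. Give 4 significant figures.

One atomic unit of electric field: E_au = E_h/(e a₀) = m_e²e⁵/((4πε₀)³ℏ⁴) = 5.131e11 V/m.
9.20e5 × 5.131e11 V/m = 4.720e17 V/m

4.720e17 V/m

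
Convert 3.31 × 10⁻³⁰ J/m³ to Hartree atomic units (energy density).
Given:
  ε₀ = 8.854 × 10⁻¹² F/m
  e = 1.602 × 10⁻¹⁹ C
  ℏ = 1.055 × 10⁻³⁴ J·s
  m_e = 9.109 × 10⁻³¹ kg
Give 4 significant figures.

1.130 × 10⁻⁴³

atomic unit of energy density: u_au = E_h/a₀³ = m_e⁴e¹⁰/((4πε₀)⁵ℏ⁸) = 2.929 × 10¹³ J/m³.
3.31 × 10⁻³⁰ / 2.929 × 10¹³ = 1.130 × 10⁻⁴³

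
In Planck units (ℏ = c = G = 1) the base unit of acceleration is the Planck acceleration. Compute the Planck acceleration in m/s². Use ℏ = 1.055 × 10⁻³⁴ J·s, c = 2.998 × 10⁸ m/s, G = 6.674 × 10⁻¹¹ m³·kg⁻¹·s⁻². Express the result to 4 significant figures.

5.560 × 10⁵¹ m/s²

a_P = √(c⁷/(ℏG))
  = √(3.092 × 10¹⁰³)
  = 5.560 × 10⁵¹ m/s²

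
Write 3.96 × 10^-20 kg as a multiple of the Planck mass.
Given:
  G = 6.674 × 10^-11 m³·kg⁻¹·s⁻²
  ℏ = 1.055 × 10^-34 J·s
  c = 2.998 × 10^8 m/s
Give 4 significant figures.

Planck mass: m_P = √(ℏc/G) = 2.177 × 10^-8 kg.
3.96 × 10^-20 / 2.177 × 10^-8 = 1.819 × 10^-12

1.819 × 10^-12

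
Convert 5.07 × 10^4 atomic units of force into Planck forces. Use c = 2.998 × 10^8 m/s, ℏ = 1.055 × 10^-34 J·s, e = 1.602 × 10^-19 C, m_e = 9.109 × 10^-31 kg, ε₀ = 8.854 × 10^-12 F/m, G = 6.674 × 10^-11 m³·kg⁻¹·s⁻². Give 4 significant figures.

3.443 × 10^-47

atomic unit of force: F_au = E_h/a₀ = m_e²e⁶/((4πε₀)³ℏ⁴) = 8.220 × 10^-8 N
Planck force: F_P = c⁴/G = 1.210 × 10^44 N
5.07 × 10^4 × 8.220 × 10^-8 / 1.210 × 10^44 = 3.443 × 10^-47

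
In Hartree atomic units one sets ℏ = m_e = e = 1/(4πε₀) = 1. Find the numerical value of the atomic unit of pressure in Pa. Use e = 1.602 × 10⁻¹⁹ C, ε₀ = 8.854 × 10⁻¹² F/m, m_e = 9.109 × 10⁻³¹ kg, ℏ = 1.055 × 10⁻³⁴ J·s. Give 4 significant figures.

P_au = E_h/a₀³ = m_e⁴e¹⁰/((4πε₀)⁵ℏ⁸)
E_h = 4.354 × 10⁻¹⁸ J
a₀ = 5.297 × 10⁻¹¹ m
E_h/a₀³ = 2.929 × 10¹³ Pa

2.929 × 10¹³ Pa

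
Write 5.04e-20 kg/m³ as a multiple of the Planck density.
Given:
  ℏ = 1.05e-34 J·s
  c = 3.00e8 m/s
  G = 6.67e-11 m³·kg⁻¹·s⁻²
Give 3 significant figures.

9.69e-117

Planck density: ρ_P = c⁵/(ℏG²) = 5.20e96 kg/m³.
5.04e-20 / 5.20e96 = 9.69e-117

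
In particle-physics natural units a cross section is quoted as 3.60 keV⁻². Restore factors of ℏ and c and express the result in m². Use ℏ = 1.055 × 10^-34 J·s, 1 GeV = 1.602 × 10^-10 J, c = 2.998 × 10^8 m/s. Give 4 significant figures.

Area is [L]² = [E]⁻²·(ℏc)²; restore (ℏc)².
1 GeV⁻² → (ℏc)² × (1 GeV in J)⁻² = 3.898 × 10^-32 m².
Convert the energy scale: 3.60 keV⁻² = 3.60 × 10^12 GeV⁻².
Result: 3.60 × 10^12 × 3.898 × 10^-32 = 1.403 × 10^-19 m².

1.403 × 10^-19 m²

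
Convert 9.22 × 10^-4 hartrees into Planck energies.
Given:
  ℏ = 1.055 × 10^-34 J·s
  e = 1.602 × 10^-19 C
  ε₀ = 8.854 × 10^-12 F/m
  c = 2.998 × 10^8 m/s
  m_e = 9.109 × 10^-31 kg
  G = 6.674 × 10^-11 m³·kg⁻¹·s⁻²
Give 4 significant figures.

2.052 × 10^-30

hartree: E_h = m_e e⁴/(4πε₀ℏ)² = 4.354 × 10^-18 J
Planck energy: E_P = √(ℏc⁵/G) = 1.957 × 10^9 J
9.22 × 10^-4 × 4.354 × 10^-18 / 1.957 × 10^9 = 2.052 × 10^-30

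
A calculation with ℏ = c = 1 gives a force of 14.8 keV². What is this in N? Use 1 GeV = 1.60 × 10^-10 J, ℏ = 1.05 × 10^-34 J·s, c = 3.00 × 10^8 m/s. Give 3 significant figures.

1.20 × 10^-5 N

Force is [E]/[L] = [E]²/(ℏc); restore (ℏc)⁻¹.
1 GeV² → 1/(ℏc) × (1 GeV in J)² = 8.13 × 10^5 N.
Convert the energy scale: 14.8 keV² = 1.48 × 10^-11 GeV².
Result: 1.48 × 10^-11 × 8.13 × 10^5 = 1.20 × 10^-5 N.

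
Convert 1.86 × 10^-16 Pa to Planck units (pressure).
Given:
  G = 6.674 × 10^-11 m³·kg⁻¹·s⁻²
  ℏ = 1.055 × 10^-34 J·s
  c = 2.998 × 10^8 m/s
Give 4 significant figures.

Planck pressure: p_P = c⁷/(ℏG²) = 4.632 × 10^113 Pa.
1.86 × 10^-16 / 4.632 × 10^113 = 4.015 × 10^-130

4.015 × 10^-130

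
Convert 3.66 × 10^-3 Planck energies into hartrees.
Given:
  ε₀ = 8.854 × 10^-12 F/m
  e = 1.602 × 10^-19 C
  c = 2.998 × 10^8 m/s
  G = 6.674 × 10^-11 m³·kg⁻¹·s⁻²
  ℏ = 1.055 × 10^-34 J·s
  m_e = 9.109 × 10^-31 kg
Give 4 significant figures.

Planck energy: E_P = √(ℏc⁵/G) = 1.957 × 10^9 J
hartree: E_h = m_e e⁴/(4πε₀ℏ)² = 4.354 × 10^-18 J
3.66 × 10^-3 × 1.957 × 10^9 / 4.354 × 10^-18 = 1.645 × 10^24

1.645 × 10^24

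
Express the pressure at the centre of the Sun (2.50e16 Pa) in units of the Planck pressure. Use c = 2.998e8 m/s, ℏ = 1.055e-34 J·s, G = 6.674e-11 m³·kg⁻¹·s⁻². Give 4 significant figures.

5.397e-98

Planck pressure: p_P = c⁷/(ℏG²) = 4.632e113 Pa.
2.50e16 / 4.632e113 = 5.397e-98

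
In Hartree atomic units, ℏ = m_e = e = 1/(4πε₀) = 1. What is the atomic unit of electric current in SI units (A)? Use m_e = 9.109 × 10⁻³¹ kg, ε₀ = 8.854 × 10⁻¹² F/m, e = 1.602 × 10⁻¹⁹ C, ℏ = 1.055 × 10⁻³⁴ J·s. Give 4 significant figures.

Dimensional analysis gives I_au = e E_h/ℏ = m_e e⁵/((4πε₀)²ℏ³).
E_h = 4.354 × 10⁻¹⁸ J
e·E_h/ℏ = 6.612 × 10⁻³ A

6.612 × 10⁻³ A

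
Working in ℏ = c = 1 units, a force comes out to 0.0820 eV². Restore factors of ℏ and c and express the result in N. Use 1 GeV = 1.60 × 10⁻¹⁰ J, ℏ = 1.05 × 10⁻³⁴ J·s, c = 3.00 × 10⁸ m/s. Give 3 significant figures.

6.66 × 10⁻¹⁴ N

Force is [E]/[L] = [E]²/(ℏc); restore (ℏc)⁻¹.
1 GeV² → 1/(ℏc) × (1 GeV in J)² = 8.13 × 10⁵ N.
Convert the energy scale: 0.0820 eV² = 8.20 × 10⁻²⁰ GeV².
Result: 8.20 × 10⁻²⁰ × 8.13 × 10⁵ = 6.66 × 10⁻¹⁴ N.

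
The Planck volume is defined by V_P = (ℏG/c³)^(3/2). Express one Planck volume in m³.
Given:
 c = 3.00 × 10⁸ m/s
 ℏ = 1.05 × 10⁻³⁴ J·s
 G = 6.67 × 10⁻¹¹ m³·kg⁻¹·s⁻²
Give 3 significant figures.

4.18 × 10⁻¹⁰⁵ m³

V_P = (ℏG/c³)^(3/2)
  = √(1.75 × 10⁻²⁰⁹)
  = 4.18 × 10⁻¹⁰⁵ m³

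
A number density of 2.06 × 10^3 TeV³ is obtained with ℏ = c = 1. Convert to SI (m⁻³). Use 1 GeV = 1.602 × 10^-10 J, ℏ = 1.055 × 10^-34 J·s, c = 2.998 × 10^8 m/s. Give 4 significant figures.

2.677 × 10^59 m⁻³

Number density is [L]⁻³ = [E]³/(ℏc)³.
1 GeV³ → 1/(ℏc)³ × (1 GeV in J)³ = 1.299 × 10^47 m⁻³.
Convert the energy scale: 2.06 × 10^3 TeV³ = 2.06 × 10^12 GeV³.
Result: 2.06 × 10^12 × 1.299 × 10^47 = 2.677 × 10^59 m⁻³.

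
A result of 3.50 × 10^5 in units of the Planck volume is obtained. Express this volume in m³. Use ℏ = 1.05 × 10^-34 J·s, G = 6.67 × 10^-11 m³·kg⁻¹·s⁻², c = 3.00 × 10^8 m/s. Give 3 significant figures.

1.46 × 10^-99 m³

One Planck volume: V_P = (ℏG/c³)^(3/2) = 4.18 × 10^-105 m³.
3.50 × 10^5 × 4.18 × 10^-105 m³ = 1.46 × 10^-99 m³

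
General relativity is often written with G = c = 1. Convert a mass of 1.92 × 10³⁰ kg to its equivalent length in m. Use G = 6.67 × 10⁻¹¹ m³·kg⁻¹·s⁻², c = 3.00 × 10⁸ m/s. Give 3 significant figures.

1.42 × 10³ m

In G = c = 1 units mass has dimensions of length; the conversion factor is G/c².
1.92 × 10³⁰ kg × (G/c²) = 1.42 × 10³ m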